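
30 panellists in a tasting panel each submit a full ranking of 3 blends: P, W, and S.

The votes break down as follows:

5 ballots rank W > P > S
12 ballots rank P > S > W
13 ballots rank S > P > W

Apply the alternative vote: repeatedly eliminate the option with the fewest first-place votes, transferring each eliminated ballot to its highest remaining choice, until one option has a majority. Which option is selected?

Round 1: S 13, P 12, W 5. W has the fewest and is eliminated.
Round 2: P 17, S 13. P has a majority.

P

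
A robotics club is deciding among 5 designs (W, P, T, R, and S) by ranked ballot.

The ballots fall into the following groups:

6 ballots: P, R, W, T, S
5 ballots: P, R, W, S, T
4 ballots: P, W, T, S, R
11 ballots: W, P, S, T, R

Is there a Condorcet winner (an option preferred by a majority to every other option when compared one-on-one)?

Head-to-head results (26 voters total):
W vs P: P wins 15–11.
W vs T: W wins 26–0.
W vs R: W wins 15–11.
W vs S: W wins 26–0.
P vs T: P wins 26–0.
P vs R: P wins 26–0.
P vs S: P wins 26–0.
T vs R: T wins 15–11.
T vs S: S wins 16–10.
R vs S: S wins 15–11.
P beats each rival — W (15–11), T (26–0), R (26–0), S (26–0) — so P is the Condorcet winner.

Yes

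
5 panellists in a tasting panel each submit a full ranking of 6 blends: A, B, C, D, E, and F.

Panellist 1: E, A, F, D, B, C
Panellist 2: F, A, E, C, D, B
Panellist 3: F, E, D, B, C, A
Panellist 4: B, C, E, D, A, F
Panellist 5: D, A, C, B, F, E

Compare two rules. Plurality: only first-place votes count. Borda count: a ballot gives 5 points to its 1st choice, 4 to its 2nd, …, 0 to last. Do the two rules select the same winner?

Plurality first-place counts: A 0, B 1, C 0, D 1, E 1, F 2 → F.
Borda totals: A 13, B 10, C 10, D 13, E 15, F 14 → E.
The two rules disagree: plurality picks F, Borda picks E.

No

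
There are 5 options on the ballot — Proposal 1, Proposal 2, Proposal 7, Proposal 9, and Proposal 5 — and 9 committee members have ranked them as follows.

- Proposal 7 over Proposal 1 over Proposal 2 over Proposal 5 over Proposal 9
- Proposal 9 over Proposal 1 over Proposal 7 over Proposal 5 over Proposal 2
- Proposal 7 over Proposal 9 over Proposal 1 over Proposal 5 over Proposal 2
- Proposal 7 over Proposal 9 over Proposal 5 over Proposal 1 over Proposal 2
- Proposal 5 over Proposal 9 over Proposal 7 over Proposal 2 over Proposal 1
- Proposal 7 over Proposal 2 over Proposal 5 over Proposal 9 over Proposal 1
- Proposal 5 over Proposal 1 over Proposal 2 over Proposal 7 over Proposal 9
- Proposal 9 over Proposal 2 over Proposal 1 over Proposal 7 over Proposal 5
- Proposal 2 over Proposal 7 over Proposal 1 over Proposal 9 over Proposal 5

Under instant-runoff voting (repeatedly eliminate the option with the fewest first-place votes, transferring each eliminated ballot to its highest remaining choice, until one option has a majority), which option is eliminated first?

Round 1: Proposal 7 4, Proposal 9 2, Proposal 5 2, Proposal 2 1, Proposal 1 0. Proposal 1 has the fewest and is eliminated.
Round 2: Proposal 7 4, Proposal 9 2, Proposal 5 2, Proposal 2 1. Proposal 2 has the fewest and is eliminated.
Round 3: Proposal 7 5, Proposal 9 2, Proposal 5 2. Proposal 7 has a majority.

Proposal 1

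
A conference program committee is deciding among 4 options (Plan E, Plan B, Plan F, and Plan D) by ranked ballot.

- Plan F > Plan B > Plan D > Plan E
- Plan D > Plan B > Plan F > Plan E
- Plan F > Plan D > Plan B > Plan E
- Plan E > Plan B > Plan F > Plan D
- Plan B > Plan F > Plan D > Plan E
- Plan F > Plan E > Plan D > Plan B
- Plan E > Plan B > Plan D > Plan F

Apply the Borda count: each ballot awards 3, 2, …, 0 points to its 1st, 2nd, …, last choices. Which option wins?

Borda scores:
  Plan E: 0 + 0 + 0 + 3 + 0 + 2 + 3 = 8
  Plan B: 2 + 2 + 1 + 2 + 3 + 0 + 2 = 12
  Plan F: 3 + 1 + 3 + 1 + 2 + 3 + 0 = 13
  Plan D: 1 + 3 + 2 + 0 + 1 + 1 + 1 = 9
Plan F has the highest total.

Plan F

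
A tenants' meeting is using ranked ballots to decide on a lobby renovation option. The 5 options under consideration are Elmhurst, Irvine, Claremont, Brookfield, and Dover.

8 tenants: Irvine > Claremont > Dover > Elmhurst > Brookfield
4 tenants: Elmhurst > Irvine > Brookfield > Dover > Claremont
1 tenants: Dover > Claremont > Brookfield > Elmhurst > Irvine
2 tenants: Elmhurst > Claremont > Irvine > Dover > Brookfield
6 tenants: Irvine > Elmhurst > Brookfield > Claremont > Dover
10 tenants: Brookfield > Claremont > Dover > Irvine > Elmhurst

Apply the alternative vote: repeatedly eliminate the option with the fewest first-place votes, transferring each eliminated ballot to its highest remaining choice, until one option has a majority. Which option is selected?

Irvine

Round 1: Irvine 14, Brookfield 10, Elmhurst 6, Dover 1, Claremont 0. Claremont has the fewest and is eliminated.
Round 2: Irvine 14, Brookfield 10, Elmhurst 6, Dover 1. Dover has the fewest and is eliminated.
Round 3: Irvine 14, Brookfield 11, Elmhurst 6. Elmhurst has the fewest and is eliminated.
Round 4: Irvine 20, Brookfield 11. Irvine has a majority.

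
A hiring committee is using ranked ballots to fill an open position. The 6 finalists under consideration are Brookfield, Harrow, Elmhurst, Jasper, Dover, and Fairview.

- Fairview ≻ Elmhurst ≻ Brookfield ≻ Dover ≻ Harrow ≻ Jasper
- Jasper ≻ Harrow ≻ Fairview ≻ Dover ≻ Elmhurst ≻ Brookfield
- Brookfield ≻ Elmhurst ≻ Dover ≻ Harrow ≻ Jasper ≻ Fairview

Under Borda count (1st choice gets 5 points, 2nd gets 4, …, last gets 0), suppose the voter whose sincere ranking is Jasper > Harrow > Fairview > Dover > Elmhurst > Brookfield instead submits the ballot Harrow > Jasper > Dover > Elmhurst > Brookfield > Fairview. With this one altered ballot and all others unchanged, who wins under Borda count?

Borda totals with the altered ballot: Brookfield 9, Harrow 8, Elmhurst 10, Jasper 5, Dover 8, Fairview 5.
The winner is unchanged: still Elmhurst.

Elmhurst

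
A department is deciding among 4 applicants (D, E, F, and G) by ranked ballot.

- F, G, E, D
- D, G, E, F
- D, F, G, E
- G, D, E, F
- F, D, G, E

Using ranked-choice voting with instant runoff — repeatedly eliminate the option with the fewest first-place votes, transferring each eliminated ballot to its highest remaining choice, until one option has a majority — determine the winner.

D

Round 1: D 2, F 2, G 1, E 0. E has the fewest and is eliminated.
Round 2: D 2, F 2, G 1. G has the fewest and is eliminated.
Round 3: D 3, F 2. D has a majority.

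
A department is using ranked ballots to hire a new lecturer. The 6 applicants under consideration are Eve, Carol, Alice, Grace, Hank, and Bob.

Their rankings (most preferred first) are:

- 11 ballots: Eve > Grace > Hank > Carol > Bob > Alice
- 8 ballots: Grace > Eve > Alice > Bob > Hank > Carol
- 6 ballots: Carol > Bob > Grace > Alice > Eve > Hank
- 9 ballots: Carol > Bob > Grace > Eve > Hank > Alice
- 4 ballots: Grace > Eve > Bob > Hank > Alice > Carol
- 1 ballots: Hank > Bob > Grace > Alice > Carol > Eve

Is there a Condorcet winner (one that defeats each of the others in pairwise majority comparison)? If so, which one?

Head-to-head results (39 voters total):
Eve vs Carol: Eve wins 23–16.
Eve vs Alice: Eve wins 32–7.
Eve vs Grace: Grace wins 28–11.
Eve vs Hank: Eve wins 38–1.
Eve vs Bob: Eve wins 23–16.
Carol vs Alice: Carol wins 26–13.
Carol vs Grace: Grace wins 24–15.
Carol vs Hank: Hank wins 24–15.
Carol vs Bob: Carol wins 26–13.
Alice vs Grace: Grace wins 39–0.
Alice vs Hank: Hank wins 25–14.
Alice vs Bob: Bob wins 31–8.
Grace vs Hank: Grace wins 38–1.
Grace vs Bob: Grace wins 23–16.
Hank vs Bob: Bob wins 27–12.
Grace beats each rival — Eve (28–11), Carol (24–15), Alice (39–0), Hank (38–1), Bob (23–16) — so Grace is the Condorcet winner.

Grace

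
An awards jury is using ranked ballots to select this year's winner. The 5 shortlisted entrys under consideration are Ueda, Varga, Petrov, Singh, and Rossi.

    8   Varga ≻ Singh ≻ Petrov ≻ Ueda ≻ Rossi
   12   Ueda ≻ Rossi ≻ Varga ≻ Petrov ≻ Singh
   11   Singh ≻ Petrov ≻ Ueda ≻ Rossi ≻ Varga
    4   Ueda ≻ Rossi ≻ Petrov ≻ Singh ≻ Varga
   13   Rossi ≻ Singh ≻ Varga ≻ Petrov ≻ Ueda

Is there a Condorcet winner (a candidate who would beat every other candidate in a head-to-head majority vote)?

No

Head-to-head results (48 voters total):
Ueda vs Varga: Ueda wins 27–21.
Ueda vs Petrov: Petrov wins 32–16.
Ueda vs Singh: Singh wins 32–16.
Ueda vs Rossi: Ueda wins 35–13.
Varga vs Petrov: Varga wins 33–15.
Varga vs Singh: Singh wins 28–20.
Varga vs Rossi: Rossi wins 40–8.
Petrov vs Singh: Singh wins 32–16.
Petrov vs Rossi: Rossi wins 29–19.
Singh vs Rossi: Rossi wins 29–19.
No candidate beats all others: Ueda beats Varga beats Petrov beats Ueda, a majority cycle.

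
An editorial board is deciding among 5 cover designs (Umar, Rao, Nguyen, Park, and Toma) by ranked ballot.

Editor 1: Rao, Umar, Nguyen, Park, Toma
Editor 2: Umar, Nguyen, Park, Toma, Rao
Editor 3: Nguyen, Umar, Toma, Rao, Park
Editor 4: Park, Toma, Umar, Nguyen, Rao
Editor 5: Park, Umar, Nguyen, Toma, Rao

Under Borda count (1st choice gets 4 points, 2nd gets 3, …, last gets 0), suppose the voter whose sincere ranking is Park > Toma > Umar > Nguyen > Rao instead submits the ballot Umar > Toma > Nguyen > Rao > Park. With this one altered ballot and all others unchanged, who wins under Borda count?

Umar

Borda totals with the altered ballot: Umar 17, Rao 6, Nguyen 13, Park 7, Toma 7.
The winner is unchanged: still Umar.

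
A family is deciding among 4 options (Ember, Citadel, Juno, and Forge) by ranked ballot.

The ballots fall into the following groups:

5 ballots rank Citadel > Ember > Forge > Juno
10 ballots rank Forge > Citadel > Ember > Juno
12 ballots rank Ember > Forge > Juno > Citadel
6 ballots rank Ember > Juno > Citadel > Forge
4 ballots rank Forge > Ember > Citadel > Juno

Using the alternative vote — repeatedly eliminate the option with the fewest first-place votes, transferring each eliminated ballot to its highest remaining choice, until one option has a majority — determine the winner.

Round 1: Ember 18, Forge 14, Citadel 5, Juno 0. Juno has the fewest and is eliminated.
Round 2: Ember 18, Forge 14, Citadel 5. Citadel has the fewest and is eliminated.
Round 3: Ember 23, Forge 14. Ember has a majority.

Ember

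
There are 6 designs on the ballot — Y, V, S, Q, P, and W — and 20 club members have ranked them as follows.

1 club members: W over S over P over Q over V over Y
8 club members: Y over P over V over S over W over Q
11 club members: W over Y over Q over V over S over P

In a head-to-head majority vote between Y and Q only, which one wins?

Y

Ballots ranking Y above Q: 8+11 = 19.
Ballots ranking Q above Y: 1.
Y wins the head-to-head, 19–1.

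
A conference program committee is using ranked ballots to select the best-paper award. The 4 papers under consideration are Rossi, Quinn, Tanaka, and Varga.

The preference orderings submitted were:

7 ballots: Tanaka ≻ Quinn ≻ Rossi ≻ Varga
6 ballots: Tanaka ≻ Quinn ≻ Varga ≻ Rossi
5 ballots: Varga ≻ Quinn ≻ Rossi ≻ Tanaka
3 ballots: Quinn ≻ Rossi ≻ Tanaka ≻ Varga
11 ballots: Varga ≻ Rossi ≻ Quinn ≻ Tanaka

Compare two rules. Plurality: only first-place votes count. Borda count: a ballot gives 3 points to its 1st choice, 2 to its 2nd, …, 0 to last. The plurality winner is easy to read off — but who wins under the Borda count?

Quinn

Plurality first-place counts: Rossi 0, Quinn 3, Tanaka 13, Varga 16 → Varga.
Borda totals: Rossi 40, Quinn 56, Tanaka 42, Varga 54 → Quinn.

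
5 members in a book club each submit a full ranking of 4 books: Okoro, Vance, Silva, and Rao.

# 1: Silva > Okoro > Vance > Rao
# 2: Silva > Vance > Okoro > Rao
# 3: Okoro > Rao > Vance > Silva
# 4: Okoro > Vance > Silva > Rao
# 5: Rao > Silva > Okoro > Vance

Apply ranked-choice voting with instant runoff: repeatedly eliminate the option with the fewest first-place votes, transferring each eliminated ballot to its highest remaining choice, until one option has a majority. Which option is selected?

Silva

Round 1: Okoro 2, Silva 2, Rao 1, Vance 0. Vance has the fewest and is eliminated.
Round 2: Okoro 2, Silva 2, Rao 1. Rao has the fewest and is eliminated.
Round 3: Silva 3, Okoro 2. Silva has a majority.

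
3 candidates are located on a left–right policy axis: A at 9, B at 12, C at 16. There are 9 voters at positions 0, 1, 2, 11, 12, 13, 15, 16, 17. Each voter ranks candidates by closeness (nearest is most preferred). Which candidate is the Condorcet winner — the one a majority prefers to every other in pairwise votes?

B

With single-peaked preferences on a line, the Condorcet winner is the candidate closest to the median voter.
The median voter (position 12) is closest to B at 12.
Check: B vs C — voters closer to B: 6 of 9.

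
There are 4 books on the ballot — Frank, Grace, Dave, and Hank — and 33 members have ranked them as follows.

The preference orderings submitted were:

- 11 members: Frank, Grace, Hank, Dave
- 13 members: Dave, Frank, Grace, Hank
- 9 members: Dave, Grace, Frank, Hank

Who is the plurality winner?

Dave

First-place vote totals:
  Frank: 11
  Grace: 0
  Dave: 22
  Hank: 0
Dave has the most first-place votes.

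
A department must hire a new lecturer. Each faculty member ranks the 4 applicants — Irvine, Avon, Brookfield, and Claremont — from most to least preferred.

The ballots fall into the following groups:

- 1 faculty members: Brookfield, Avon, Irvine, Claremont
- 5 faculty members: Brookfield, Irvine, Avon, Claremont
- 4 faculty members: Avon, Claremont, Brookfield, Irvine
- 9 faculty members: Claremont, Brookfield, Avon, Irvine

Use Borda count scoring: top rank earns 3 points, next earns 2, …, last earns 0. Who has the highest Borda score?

Brookfield

Borda scores:
  Irvine: 1 + 5·2 + 4·0 + 9·0 = 11
  Avon: 2 + 5·1 + 4·3 + 9·1 = 28
  Brookfield: 3 + 5·3 + 4·1 + 9·2 = 40
  Claremont: 0 + 5·0 + 4·2 + 9·3 = 35
Brookfield has the highest total.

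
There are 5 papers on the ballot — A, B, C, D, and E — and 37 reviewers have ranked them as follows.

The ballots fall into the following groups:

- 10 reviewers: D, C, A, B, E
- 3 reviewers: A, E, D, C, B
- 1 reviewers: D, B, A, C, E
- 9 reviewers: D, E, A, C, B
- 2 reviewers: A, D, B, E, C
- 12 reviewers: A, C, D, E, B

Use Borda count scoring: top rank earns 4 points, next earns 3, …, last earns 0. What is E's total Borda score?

Borda scores:
  A: 10·2 + 3·4 + 2 + 9·2 + 2·4 + 12·4 = 108
  B: 10·1 + 3·0 + 3 + 9·0 + 2·2 + 12·0 = 17
  C: 10·3 + 3·1 + 1 + 9·1 + 2·0 + 12·3 = 79
  D: 10·4 + 3·2 + 4 + 9·4 + 2·3 + 12·2 = 116
  E: 10·0 + 3·3 + 0 + 9·3 + 2·1 + 12·1 = 50

50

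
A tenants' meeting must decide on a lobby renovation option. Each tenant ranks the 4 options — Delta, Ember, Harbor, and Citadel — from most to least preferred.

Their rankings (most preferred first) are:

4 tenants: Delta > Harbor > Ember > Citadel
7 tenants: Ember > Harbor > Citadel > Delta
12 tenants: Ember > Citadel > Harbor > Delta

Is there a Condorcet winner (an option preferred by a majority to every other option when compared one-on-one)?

Head-to-head results (23 voters total):
Delta vs Ember: Ember wins 19–4.
Delta vs Harbor: Harbor wins 19–4.
Delta vs Citadel: Citadel wins 19–4.
Ember vs Harbor: Ember wins 19–4.
Ember vs Citadel: Ember wins 23–0.
Harbor vs Citadel: Citadel wins 12–11.
Ember beats each rival — Delta (19–4), Harbor (19–4), Citadel (23–0) — so Ember is the Condorcet winner.

Yes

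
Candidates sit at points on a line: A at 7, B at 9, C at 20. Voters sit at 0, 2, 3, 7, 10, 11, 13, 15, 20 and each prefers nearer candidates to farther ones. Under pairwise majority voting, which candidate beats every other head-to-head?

With single-peaked preferences on a line, the Condorcet winner is the candidate closest to the median voter.
The median voter (position 10) is closest to B at 9.
Check: B vs C — voters closer to B: 7 of 9.

B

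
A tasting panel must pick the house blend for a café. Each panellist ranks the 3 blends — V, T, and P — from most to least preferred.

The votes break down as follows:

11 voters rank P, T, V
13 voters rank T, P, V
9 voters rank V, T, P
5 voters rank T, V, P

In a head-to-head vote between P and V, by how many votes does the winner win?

Ballots ranking P above V: 11+13 = 24.
Ballots ranking V above P: 9+5 = 14.
P wins 24–14, a margin of 10.

10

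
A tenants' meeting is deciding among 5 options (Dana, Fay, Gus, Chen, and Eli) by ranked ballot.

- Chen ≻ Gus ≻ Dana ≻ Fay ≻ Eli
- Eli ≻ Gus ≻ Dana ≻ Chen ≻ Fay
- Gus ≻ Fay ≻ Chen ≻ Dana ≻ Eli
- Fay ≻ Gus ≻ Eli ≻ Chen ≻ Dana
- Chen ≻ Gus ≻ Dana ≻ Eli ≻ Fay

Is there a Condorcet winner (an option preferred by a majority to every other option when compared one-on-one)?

Head-to-head results (5 voters total):
Dana vs Fay: Dana wins 3–2.
Dana vs Gus: Gus wins 5–0.
Dana vs Chen: Chen wins 4–1.
Dana vs Eli: Dana wins 3–2.
Fay vs Gus: Gus wins 4–1.
Fay vs Chen: Chen wins 3–2.
Fay vs Eli: Fay wins 3–2.
Gus vs Chen: Gus wins 3–2.
Gus vs Eli: Gus wins 4–1.
Chen vs Eli: Chen wins 3–2.
Gus beats each rival — Dana (5–0), Fay (4–1), Chen (3–2), Eli (4–1) — so Gus is the Condorcet winner.

Yes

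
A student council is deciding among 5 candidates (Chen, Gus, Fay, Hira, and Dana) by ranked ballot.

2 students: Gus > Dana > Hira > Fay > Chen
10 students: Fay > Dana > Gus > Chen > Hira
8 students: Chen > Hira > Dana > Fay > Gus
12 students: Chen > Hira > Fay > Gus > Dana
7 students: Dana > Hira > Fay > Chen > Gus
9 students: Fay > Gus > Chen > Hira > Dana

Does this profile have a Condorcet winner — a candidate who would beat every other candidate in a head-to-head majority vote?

No

Head-to-head results (48 voters total):
Chen vs Gus: Chen wins 27–21.
Chen vs Fay: Fay wins 28–20.
Chen vs Hira: Chen wins 39–9.
Chen vs Dana: Chen wins 29–19.
Gus vs Fay: Fay wins 46–2.
Gus vs Hira: Hira wins 27–21.
Gus vs Dana: Dana wins 25–23.
Fay vs Hira: Hira wins 29–19.
Fay vs Dana: Fay wins 31–17.
Hira vs Dana: Hira wins 29–19.
No candidate beats all others: Chen beats Hira beats Fay beats Chen, a majority cycle.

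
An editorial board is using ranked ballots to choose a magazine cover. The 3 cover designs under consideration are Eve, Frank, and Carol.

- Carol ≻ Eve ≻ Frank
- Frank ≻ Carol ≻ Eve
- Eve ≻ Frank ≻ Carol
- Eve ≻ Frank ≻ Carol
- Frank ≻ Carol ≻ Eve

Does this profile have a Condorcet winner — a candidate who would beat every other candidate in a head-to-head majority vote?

No

Head-to-head results (5 voters total):
Eve vs Frank: Eve wins 3–2.
Eve vs Carol: Carol wins 3–2.
Frank vs Carol: Frank wins 4–1.
No candidate beats all others: Eve beats Frank beats Carol beats Eve, a majority cycle.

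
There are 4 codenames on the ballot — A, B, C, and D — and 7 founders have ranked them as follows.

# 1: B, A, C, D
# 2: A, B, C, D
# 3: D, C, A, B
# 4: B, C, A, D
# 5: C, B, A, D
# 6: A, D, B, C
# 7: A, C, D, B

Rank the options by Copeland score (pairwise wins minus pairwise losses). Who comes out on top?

Pairwise results:
  A vs B: A wins 4–3.
  A vs C: A wins 4–3.
  A vs D: A wins 6–1.
  B vs C: B wins 4–3.
  B vs D: B wins 4–3.
  C vs D: C wins 5–2.
Copeland scores (wins − losses):
  A: 3 − 0 = 3
  B: 2 − 1 = 1
  C: 1 − 2 = -1
  D: 0 − 3 = -3
A has the best Copeland score.

A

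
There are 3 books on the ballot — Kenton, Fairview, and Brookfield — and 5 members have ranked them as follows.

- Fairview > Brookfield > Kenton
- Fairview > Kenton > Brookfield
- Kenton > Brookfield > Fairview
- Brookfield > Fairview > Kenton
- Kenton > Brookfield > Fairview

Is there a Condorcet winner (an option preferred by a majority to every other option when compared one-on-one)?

No

Head-to-head results (5 voters total):
Kenton vs Fairview: Fairview wins 3–2.
Kenton vs Brookfield: Kenton wins 3–2.
Fairview vs Brookfield: Brookfield wins 3–2.
No candidate beats all others: Kenton beats Brookfield beats Fairview beats Kenton, a majority cycle.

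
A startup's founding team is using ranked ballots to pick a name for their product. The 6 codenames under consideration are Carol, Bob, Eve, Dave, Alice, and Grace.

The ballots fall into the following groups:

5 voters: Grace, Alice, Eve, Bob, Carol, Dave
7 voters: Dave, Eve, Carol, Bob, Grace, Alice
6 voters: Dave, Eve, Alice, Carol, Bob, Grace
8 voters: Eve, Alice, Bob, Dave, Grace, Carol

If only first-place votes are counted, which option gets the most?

Dave

First-place vote totals:
  Carol: 0
  Bob: 0
  Eve: 8
  Dave: 13
  Alice: 0
  Grace: 5
Dave has the most first-place votes.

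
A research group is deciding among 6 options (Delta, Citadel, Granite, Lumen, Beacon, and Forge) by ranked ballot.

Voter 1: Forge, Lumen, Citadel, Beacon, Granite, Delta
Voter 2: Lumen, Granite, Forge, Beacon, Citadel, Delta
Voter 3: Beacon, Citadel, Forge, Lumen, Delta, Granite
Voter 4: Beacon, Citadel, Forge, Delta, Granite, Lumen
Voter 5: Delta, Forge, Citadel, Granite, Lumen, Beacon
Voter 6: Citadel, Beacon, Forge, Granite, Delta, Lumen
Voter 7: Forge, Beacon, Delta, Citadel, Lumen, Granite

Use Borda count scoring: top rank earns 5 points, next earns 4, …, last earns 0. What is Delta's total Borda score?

Borda scores:
  Delta: 0 + 0 + 1 + 2 + 5 + 1 + 3 = 12
  Citadel: 3 + 1 + 4 + 4 + 3 + 5 + 2 = 22
  Granite: 1 + 4 + 0 + 1 + 2 + 2 + 0 = 10
  Lumen: 4 + 5 + 2 + 0 + 1 + 0 + 1 = 13
  Beacon: 2 + 2 + 5 + 5 + 0 + 4 + 4 = 22
  Forge: 5 + 3 + 3 + 3 + 4 + 3 + 5 = 26

12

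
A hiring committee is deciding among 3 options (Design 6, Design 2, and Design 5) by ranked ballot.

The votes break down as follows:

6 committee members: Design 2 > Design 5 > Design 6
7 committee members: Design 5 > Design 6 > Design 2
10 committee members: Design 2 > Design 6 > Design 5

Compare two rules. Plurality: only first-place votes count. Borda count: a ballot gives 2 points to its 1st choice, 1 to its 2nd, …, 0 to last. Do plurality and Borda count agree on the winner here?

Plurality first-place counts: Design 6 0, Design 2 16, Design 5 7 → Design 2.
Borda totals: Design 6 17, Design 2 32, Design 5 20 → Design 2.
The two rules agree on Design 2.

Yes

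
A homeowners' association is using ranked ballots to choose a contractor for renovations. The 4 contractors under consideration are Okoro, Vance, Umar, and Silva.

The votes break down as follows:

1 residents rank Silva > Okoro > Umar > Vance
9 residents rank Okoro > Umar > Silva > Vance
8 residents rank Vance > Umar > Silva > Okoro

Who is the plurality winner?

Okoro

First-place vote totals:
  Okoro: 9
  Vance: 8
  Umar: 0
  Silva: 1
Okoro has the most first-place votes.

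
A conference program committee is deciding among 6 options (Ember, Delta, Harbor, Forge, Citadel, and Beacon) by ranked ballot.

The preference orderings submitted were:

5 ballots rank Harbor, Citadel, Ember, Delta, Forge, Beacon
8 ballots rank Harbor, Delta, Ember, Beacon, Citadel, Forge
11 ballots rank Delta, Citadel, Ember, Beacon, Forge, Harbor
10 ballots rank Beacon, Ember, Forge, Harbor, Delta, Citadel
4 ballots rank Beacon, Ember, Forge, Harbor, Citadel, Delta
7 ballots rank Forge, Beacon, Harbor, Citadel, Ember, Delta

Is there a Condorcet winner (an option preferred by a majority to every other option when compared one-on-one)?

Head-to-head results (45 voters total):
Ember vs Delta: Ember wins 26–19.
Ember vs Harbor: Ember wins 25–20.
Ember vs Forge: Ember wins 38–7.
Ember vs Citadel: Citadel wins 23–22.
Ember vs Beacon: Ember wins 24–21.
Delta vs Harbor: Harbor wins 34–11.
Delta vs Forge: Delta wins 24–21.
Delta vs Citadel: Delta wins 29–16.
Delta vs Beacon: Delta wins 24–21.
Harbor vs Forge: Forge wins 32–13.
Harbor vs Citadel: Harbor wins 34–11.
Harbor vs Beacon: Beacon wins 32–13.
Forge vs Citadel: Citadel wins 24–21.
Forge vs Beacon: Beacon wins 33–12.
Citadel vs Beacon: Beacon wins 29–16.
No candidate beats all others: Ember beats Delta beats Citadel beats Ember, a majority cycle.

No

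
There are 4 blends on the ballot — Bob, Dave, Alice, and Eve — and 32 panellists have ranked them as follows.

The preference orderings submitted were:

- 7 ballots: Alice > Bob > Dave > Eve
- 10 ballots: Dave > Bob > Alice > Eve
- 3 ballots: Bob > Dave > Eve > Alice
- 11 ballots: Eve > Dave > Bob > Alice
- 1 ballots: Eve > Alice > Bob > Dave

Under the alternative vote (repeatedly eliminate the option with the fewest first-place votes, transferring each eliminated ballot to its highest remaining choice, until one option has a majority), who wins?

Round 1: Eve 12, Dave 10, Alice 7, Bob 3. Bob has the fewest and is eliminated.
Round 2: Dave 13, Eve 12, Alice 7. Alice has the fewest and is eliminated.
Round 3: Dave 20, Eve 12. Dave has a majority.

Dave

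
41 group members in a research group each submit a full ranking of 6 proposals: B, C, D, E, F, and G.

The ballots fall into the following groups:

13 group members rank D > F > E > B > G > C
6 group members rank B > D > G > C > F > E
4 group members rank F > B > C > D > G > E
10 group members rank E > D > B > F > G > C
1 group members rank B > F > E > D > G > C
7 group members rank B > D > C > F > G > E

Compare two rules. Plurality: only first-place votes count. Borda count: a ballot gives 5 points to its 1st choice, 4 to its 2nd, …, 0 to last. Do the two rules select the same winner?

Plurality first-place counts: B 14, C 0, D 13, E 10, F 4, G 0 → B.
Borda totals: B 142, C 45, D 167, E 92, F 116, G 53 → D.
The two rules disagree: plurality picks B, Borda picks D.

No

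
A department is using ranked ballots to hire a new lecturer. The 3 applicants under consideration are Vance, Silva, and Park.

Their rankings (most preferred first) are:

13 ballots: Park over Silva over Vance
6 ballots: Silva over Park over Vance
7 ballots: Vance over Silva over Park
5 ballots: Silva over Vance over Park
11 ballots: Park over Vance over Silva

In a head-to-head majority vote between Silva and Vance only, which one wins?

Ballots ranking Silva above Vance: 13+6+5 = 24.
Ballots ranking Vance above Silva: 7+11 = 18.
Silva wins the head-to-head, 24–18.

Silva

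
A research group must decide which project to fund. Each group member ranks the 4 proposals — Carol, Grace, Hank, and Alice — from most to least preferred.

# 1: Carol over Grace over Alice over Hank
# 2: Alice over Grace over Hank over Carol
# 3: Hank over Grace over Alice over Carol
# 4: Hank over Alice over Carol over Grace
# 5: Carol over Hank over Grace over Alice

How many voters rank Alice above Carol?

Ballots ranking Alice above Carol: 3.
Ballots ranking Carol above Alice: 2.
So 3 of 5 voters prefer Alice to Carol.

3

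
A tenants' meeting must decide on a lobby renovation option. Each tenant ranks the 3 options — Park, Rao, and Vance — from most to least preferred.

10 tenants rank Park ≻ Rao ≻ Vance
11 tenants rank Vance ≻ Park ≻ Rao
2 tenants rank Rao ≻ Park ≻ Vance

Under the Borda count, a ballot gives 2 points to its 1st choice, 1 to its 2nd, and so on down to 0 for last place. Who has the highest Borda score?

Borda scores:
  Park: 10·2 + 11·1 + 2·1 = 33
  Rao: 10·1 + 11·0 + 2·2 = 14
  Vance: 10·0 + 11·2 + 2·0 = 22
Park has the highest total.

Park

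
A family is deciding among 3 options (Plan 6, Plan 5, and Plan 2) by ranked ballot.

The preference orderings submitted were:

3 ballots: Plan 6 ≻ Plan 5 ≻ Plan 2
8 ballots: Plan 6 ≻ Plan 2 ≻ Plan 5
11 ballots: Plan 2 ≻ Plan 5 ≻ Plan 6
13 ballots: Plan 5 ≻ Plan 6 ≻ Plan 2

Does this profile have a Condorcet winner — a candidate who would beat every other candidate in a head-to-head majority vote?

Head-to-head results (35 voters total):
Plan 6 vs Plan 5: Plan 5 wins 24–11.
Plan 6 vs Plan 2: Plan 6 wins 24–11.
Plan 5 vs Plan 2: Plan 2 wins 19–16.
No candidate beats all others: Plan 6 beats Plan 2 beats Plan 5 beats Plan 6, a majority cycle.

No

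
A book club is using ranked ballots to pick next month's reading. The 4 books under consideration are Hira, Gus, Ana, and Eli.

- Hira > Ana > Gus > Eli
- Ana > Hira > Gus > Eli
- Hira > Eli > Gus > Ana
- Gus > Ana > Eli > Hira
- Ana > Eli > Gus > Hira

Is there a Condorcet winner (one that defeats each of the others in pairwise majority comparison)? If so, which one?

Head-to-head results (5 voters total):
Hira vs Gus: Hira wins 3–2.
Hira vs Ana: Ana wins 3–2.
Hira vs Eli: Hira wins 3–2.
Gus vs Ana: Ana wins 3–2.
Gus vs Eli: Gus wins 3–2.
Ana vs Eli: Ana wins 4–1.
Ana beats each rival — Hira (3–2), Gus (3–2), Eli (4–1) — so Ana is the Condorcet winner.

Ana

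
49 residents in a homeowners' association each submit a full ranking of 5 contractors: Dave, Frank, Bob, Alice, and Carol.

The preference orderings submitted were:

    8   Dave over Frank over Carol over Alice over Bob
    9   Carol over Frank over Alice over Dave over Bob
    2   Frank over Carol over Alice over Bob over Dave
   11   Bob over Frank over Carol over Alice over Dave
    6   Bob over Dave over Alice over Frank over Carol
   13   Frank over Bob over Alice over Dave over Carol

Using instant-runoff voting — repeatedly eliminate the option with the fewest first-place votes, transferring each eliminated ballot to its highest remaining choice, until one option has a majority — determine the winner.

Frank

Round 1: Bob 17, Frank 15, Carol 9, Dave 8, Alice 0. Alice has the fewest and is eliminated.
Round 2: Bob 17, Frank 15, Carol 9, Dave 8. Dave has the fewest and is eliminated.
Round 3: Frank 23, Bob 17, Carol 9. Carol has the fewest and is eliminated.
Round 4: Frank 32, Bob 17. Frank has a majority.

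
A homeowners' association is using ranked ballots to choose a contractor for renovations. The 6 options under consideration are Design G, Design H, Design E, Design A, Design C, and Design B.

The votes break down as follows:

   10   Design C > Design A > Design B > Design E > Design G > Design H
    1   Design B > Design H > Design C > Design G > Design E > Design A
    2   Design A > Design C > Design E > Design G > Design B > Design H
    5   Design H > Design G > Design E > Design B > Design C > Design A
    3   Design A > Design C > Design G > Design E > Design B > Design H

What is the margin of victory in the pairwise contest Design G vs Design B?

Ballots ranking Design G above Design B: 2+5+3 = 10.
Ballots ranking Design B above Design G: 10+1 = 11.
Design B wins 11–10, a margin of 1.

1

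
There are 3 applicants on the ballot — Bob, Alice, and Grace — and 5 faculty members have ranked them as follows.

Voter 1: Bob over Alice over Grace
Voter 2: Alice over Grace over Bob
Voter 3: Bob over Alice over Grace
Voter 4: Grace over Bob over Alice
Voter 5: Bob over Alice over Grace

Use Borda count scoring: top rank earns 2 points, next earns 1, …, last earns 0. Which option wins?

Borda scores:
  Bob: 2 + 0 + 2 + 1 + 2 = 7
  Alice: 1 + 2 + 1 + 0 + 1 = 5
  Grace: 0 + 1 + 0 + 2 + 0 = 3
Bob has the highest total.

Bob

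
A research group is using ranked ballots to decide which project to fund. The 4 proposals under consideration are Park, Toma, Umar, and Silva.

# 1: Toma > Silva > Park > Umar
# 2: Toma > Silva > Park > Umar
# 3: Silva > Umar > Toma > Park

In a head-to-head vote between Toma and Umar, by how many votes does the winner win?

1

Ballots ranking Toma above Umar: 2.
Ballots ranking Umar above Toma: 1.
Toma wins 2–1, a margin of 1.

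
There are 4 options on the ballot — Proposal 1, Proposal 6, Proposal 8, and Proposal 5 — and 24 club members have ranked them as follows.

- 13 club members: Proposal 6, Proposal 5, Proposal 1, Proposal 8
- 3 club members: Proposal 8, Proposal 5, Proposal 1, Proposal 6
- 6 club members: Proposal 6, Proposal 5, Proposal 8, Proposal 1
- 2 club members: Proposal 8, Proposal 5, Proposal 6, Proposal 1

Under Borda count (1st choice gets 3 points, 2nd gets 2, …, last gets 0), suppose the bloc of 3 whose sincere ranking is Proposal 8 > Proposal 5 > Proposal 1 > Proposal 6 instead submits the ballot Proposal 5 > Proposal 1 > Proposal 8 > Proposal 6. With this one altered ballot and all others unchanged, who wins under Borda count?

Borda totals with the altered ballot: Proposal 1 19, Proposal 6 59, Proposal 8 15, Proposal 5 51.
The winner is unchanged: still Proposal 6.

Proposal 6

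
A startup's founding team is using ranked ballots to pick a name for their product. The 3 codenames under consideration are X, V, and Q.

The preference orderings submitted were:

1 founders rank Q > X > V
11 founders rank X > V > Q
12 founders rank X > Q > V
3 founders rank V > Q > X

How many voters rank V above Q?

14

Ballots ranking V above Q: 11+3 = 14.
Ballots ranking Q above V: 1+12 = 13.
So 14 of 27 voters prefer V to Q.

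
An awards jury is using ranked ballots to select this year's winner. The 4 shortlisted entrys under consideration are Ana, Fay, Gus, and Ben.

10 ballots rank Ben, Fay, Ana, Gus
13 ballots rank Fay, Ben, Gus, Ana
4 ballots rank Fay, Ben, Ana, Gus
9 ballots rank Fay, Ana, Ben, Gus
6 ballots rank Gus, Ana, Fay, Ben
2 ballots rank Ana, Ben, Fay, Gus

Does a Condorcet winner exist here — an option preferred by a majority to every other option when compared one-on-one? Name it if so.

Fay

Head-to-head results (44 voters total):
Ana vs Fay: Fay wins 36–8.
Ana vs Gus: Ana wins 25–19.
Ana vs Ben: Ben wins 27–17.
Fay vs Gus: Fay wins 38–6.
Fay vs Ben: Fay wins 32–12.
Gus vs Ben: Ben wins 38–6.
Fay beats each rival — Ana (36–8), Gus (38–6), Ben (32–12) — so Fay is the Condorcet winner.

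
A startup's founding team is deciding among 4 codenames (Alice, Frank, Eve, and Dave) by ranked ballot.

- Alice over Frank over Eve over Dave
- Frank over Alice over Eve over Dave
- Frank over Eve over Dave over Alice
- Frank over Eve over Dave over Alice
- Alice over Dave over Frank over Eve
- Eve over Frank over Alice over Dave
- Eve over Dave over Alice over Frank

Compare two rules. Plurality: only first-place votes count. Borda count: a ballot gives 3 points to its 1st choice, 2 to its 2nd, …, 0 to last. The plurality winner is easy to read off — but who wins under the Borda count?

Plurality first-place counts: Alice 2, Frank 3, Eve 2, Dave 0 → Frank.
Borda totals: Alice 10, Frank 14, Eve 12, Dave 6 → Frank.

Frank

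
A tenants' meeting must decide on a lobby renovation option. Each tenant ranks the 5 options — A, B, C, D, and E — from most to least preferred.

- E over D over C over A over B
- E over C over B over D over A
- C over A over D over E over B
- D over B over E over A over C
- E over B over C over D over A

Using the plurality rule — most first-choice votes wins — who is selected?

First-place vote totals:
  A: 0
  B: 0
  C: 1
  D: 1
  E: 3
E has the most first-place votes.

E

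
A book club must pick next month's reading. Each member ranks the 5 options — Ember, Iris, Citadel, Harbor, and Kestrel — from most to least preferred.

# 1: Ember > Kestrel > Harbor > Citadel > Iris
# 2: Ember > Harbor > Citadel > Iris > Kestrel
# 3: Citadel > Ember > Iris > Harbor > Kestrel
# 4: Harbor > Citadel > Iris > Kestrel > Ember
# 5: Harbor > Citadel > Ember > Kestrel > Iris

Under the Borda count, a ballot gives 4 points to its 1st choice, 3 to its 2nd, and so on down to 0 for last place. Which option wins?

Harbor

Borda scores:
  Ember: 4 + 4 + 3 + 0 + 2 = 13
  Iris: 0 + 1 + 2 + 2 + 0 = 5
  Citadel: 1 + 2 + 4 + 3 + 3 = 13
  Harbor: 2 + 3 + 1 + 4 + 4 = 14
  Kestrel: 3 + 0 + 0 + 1 + 1 = 5
Harbor has the highest total.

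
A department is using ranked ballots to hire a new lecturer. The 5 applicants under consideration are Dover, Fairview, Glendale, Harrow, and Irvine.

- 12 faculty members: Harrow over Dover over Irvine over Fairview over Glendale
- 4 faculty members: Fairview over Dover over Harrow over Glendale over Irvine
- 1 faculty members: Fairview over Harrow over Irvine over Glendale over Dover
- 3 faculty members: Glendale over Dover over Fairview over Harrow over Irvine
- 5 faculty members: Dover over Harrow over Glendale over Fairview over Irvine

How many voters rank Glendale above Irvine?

Ballots ranking Glendale above Irvine: 4+3+5 = 12.
Ballots ranking Irvine above Glendale: 12+1 = 13.
So 12 of 25 voters prefer Glendale to Irvine.

12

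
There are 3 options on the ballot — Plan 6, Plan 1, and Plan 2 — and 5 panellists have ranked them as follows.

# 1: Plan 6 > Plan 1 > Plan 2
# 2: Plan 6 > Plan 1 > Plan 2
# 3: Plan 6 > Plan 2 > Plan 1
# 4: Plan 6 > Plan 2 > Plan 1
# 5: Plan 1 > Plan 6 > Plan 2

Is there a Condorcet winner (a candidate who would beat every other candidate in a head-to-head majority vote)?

Head-to-head results (5 voters total):
Plan 6 vs Plan 1: Plan 6 wins 4–1.
Plan 6 vs Plan 2: Plan 6 wins 5–0.
Plan 1 vs Plan 2: Plan 1 wins 3–2.
Plan 6 beats each rival — Plan 1 (4–1), Plan 2 (5–0) — so Plan 6 is the Condorcet winner.

Yes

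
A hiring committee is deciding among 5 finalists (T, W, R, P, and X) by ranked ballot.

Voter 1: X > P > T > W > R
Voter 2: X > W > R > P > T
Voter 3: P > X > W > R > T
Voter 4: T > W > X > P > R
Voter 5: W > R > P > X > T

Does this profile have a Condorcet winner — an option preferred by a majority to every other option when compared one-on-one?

Head-to-head results (5 voters total):
T vs W: W wins 3–2.
T vs R: R wins 3–2.
T vs P: P wins 4–1.
T vs X: X wins 4–1.
W vs R: W wins 5–0.
W vs P: W wins 3–2.
W vs X: X wins 3–2.
R vs P: P wins 3–2.
R vs X: X wins 4–1.
P vs X: X wins 3–2.
X beats each rival — T (4–1), W (3–2), R (4–1), P (3–2) — so X is the Condorcet winner.

Yes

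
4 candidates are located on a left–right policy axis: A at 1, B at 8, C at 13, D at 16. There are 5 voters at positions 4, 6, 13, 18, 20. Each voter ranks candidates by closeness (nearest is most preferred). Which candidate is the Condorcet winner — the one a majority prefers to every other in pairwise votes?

With single-peaked preferences on a line, the Condorcet winner is the candidate closest to the median voter.
The median voter (position 13) is closest to C at 13.
Check: C vs A — voters closer to C: 3 of 5.

C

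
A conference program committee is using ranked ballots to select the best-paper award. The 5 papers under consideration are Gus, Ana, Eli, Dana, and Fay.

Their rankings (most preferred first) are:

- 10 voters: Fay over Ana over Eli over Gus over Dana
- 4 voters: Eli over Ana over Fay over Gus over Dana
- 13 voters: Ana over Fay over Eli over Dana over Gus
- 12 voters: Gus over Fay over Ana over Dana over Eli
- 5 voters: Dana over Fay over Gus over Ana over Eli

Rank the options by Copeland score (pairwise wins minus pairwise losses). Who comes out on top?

Fay

Pairwise results:
  Gus vs Ana: Ana wins 27–17.
  Gus vs Eli: Eli wins 27–17.
  Gus vs Dana: Gus wins 26–18.
  Gus vs Fay: Fay wins 32–12.
  Ana vs Eli: Ana wins 40–4.
  Ana vs Dana: Ana wins 39–5.
  Ana vs Fay: Fay wins 27–17.
  Eli vs Dana: Eli wins 27–17.
  Eli vs Fay: Fay wins 40–4.
  Dana vs Fay: Fay wins 39–5.
Copeland scores (wins − losses):
  Gus: 1 − 3 = -2
  Ana: 3 − 1 = 2
  Eli: 2 − 2 = 0
  Dana: 0 − 4 = -4
  Fay: 4 − 0 = 4
Fay has the best Copeland score.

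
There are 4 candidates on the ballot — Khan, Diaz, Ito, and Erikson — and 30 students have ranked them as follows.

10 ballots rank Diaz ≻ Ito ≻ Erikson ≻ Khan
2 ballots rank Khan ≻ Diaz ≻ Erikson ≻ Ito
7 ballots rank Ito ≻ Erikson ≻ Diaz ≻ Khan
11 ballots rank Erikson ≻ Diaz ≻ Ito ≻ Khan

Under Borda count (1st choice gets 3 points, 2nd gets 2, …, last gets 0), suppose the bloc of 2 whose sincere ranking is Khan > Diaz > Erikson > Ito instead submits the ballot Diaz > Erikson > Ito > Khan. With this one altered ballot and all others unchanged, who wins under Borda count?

Diaz

Borda totals with the altered ballot: Khan 0, Diaz 65, Ito 54, Erikson 61.
The winner is unchanged: still Diaz.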